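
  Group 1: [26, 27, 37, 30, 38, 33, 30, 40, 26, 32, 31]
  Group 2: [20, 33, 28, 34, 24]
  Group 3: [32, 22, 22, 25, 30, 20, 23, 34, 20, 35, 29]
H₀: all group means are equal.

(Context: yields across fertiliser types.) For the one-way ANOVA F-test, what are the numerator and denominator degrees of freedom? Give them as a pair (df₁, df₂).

degrees of freedom = [2, 24]

k = 3 groups, N = 27 total
df = (k−1, N−k) = (3−1, 27−3) = (2, 24)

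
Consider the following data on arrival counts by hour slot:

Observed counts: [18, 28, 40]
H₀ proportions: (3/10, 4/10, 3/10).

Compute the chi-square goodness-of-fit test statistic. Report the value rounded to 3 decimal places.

test statistic = 11.364

n = 86; E_i = n·p_i = [25.80, 34.40, 25.80]
χ² = (18−25.80)²/25.80 + (28−34.40)²/34.40 + (40−25.80)²/25.80 = 11.3643
df = 2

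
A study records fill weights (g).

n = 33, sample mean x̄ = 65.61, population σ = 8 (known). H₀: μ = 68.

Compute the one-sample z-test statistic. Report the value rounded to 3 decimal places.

test statistic = -1.716

SE = σ/√n = 8/√33 = 1.3926
z = (x̄−μ₀)/SE = (65.61−68)/1.3926 = -1.7162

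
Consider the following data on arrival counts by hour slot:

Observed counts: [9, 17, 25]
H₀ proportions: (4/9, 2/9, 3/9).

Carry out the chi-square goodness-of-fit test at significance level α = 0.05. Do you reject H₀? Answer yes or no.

reject H₀: yes

n = 51; E_i = n·p_i = [22.67, 11.33, 17.00]
χ² = (9−22.67)²/22.67 + (17−11.33)²/11.33 + (25−17.00)²/17.00 = 14.8382
df = 2
p-value (upper-tail) = 0.00060
At α=0.05: p < α → reject H₀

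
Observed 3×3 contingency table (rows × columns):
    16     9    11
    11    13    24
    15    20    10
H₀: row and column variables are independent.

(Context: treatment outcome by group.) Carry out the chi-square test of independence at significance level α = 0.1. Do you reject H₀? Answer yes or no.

Row totals [36, 48, 45], col totals [42, 42, 45], n=129
χ² = (16−11.72)²/11.72 + (9−11.72)²/11.72 + (11−12.56)²/12.56 + (11−15.63)²/15.63 + (13−15.63)²/15.63 + (24−16.74)²/16.74 + (15−14.65)²/14.65 + (20−14.65)²/14.65 + (10−15.70)²/15.70 = 11.3728
df = 4
p-value (upper-tail) = 0.02268
At α=0.1: p < α → reject H₀

reject H₀: yes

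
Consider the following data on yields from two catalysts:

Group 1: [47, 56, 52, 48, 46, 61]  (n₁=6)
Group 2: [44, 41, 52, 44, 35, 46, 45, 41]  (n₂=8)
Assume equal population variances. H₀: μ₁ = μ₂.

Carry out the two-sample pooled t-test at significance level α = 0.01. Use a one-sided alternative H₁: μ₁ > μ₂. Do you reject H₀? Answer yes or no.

reject H₀: yes

x̄₁=51.667, s₁=5.888, n₁=6
x̄₂=43.500, s₂=4.870, n₂=8
s_p² = [5·5.888² + 7·4.870²]/12 = 28.2778
SE = √(s_p²·(1/6+1/8)) = 2.8719
t = (51.667−43.500)/2.8719 = 2.8437
df = 12
p-value (one-sided, H₁ greater) = 0.00740
At α=0.01: p < α → reject H₀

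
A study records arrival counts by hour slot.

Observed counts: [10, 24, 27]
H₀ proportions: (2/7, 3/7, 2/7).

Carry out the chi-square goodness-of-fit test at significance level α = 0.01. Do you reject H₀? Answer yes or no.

n = 61; E_i = n·p_i = [17.43, 26.14, 17.43]
χ² = (10−17.43)²/17.43 + (24−26.14)²/26.14 + (27−17.43)²/17.43 = 8.5984
df = 2
p-value (upper-tail) = 0.01358
At α=0.01: p ≥ α → fail to reject H₀

reject H₀: no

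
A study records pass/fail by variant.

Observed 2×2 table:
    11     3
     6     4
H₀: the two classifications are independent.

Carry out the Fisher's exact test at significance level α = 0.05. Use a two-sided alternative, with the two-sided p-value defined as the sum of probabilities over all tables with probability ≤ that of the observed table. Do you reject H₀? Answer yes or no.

Margins: r₁=14, r₂=10, c₁=17, c₂=7, n=24
p_obs = C(14,11)·C(10,6)/C(24,17); sum pmf over tables with pmf ≤ p_obs
p-value (two-sided) = 0.39264
At α=0.05: p ≥ α → fail to reject H₀

reject H₀: no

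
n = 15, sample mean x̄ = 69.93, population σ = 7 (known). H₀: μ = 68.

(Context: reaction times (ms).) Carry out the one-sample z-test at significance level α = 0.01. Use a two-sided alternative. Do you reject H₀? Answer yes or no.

reject H₀: no

SE = σ/√n = 7/√15 = 1.8074
z = (x̄−μ₀)/SE = (69.93−68)/1.8074 = 1.0678
p-value (two-sided) = 0.28559
At α=0.01: p ≥ α → fail to reject H₀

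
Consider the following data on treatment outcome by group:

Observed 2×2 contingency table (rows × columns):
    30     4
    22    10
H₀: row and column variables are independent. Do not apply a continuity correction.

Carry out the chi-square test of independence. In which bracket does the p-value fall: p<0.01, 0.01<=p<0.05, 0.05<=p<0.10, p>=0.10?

p-value bracket: 0.05<=p<0.10

Row totals [34, 32], col totals [52, 14], n=66
χ² = (30−26.79)²/26.79 + (4−7.21)²/7.21 + (22−25.21)²/25.21 + (10−6.79)²/6.79 = 3.7450
df = 1
p-value (upper-tail) = 0.05296
→ bracket: 0.05<=p<0.10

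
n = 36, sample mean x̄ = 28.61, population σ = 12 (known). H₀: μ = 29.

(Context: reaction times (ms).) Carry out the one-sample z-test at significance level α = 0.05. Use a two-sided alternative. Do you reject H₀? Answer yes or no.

reject H₀: no

SE = σ/√n = 12/√36 = 2.0000
z = (x̄−μ₀)/SE = (28.61−29)/2.0000 = -0.1950
p-value (two-sided) = 0.84539
At α=0.05: p ≥ α → fail to reject H₀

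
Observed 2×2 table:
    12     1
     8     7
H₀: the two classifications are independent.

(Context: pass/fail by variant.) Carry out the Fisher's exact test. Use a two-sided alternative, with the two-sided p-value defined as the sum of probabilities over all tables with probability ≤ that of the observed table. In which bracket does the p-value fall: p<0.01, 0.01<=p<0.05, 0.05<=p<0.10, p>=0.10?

p-value bracket: 0.01<=p<0.05

Margins: r₁=13, r₂=15, c₁=20, c₂=8, n=28
p_obs = C(13,12)·C(15,8)/C(28,20); sum pmf over tables with pmf ≤ p_obs
p-value (two-sided) = 0.03768
→ bracket: 0.01<=p<0.05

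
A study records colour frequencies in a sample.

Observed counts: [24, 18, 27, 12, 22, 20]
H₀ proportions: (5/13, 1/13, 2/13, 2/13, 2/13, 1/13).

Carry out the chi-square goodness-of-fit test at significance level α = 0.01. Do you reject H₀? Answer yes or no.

n = 123; E_i = n·p_i = [47.31, 9.46, 18.92, 18.92, 18.92, 9.46]
χ² = (24−47.31)²/47.31 + (18−9.46)²/9.46 + (27−18.92)²/18.92 + (12−18.92)²/18.92 + (22−18.92)²/18.92 + (20−9.46)²/9.46 = 37.4073
df = 5
p-value (upper-tail) = 0.00000
At α=0.01: p < α → reject H₀

reject H₀: yes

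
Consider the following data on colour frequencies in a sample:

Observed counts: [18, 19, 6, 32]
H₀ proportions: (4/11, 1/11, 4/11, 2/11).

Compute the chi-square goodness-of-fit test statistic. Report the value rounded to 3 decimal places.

n = 75; E_i = n·p_i = [27.27, 6.82, 27.27, 13.64]
χ² = (18−27.27)²/27.27 + (19−6.82)²/6.82 + (6−27.27)²/27.27 + (32−13.64)²/13.64 = 66.2400
df = 3

test statistic = 66.240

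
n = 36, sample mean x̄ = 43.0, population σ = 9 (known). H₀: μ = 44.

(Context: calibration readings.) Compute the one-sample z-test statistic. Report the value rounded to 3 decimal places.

SE = σ/√n = 9/√36 = 1.5000
z = (x̄−μ₀)/SE = (43.0−44)/1.5000 = -0.6667

test statistic = -0.667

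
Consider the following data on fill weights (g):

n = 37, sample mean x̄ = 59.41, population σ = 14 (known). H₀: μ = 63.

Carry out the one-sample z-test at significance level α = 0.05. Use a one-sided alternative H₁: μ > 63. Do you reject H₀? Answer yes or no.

reject H₀: no

SE = σ/√n = 14/√37 = 2.3016
z = (x̄−μ₀)/SE = (59.41−63)/2.3016 = -1.5598
p-value (one-sided, H₁ greater) = 0.94060
At α=0.05: p ≥ α → fail to reject H₀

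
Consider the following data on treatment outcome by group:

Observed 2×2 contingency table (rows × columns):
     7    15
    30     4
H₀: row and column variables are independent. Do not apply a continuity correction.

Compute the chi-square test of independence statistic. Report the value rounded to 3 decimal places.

test statistic = 18.965

Row totals [22, 34], col totals [37, 19], n=56
χ² = (7−14.54)²/14.54 + (15−7.46)²/7.46 + (30−22.46)²/22.46 + (4−11.54)²/11.54 = 18.9651
df = 1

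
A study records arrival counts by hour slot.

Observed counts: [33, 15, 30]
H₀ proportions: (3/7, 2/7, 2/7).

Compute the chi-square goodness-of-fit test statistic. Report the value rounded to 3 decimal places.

n = 78; E_i = n·p_i = [33.43, 22.29, 22.29]
χ² = (33−33.43)²/33.43 + (15−22.29)²/22.29 + (30−22.29)²/22.29 = 5.0577
df = 2

test statistic = 5.058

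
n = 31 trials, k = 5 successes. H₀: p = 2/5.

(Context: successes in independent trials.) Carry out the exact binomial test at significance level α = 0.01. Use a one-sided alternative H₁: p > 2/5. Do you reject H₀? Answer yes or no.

Exact binomial: n=31, k=5, p₀=2/5=0.4000
P(X≥5) from Σ C(n,i)·p₀^i·(1−p₀)^(n−i)
p-value (one-sided, H₁ greater) = 0.99897
At α=0.01: p ≥ α → fail to reject H₀

reject H₀: no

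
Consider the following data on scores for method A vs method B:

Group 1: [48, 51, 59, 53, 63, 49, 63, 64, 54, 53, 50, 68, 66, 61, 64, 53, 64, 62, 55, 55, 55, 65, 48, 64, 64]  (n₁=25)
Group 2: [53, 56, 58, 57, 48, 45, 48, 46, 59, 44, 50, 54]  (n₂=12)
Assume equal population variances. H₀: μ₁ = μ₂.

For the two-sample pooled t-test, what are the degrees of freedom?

degrees of freedom = 35

df = n₁ + n₂ − 2 = 25 + 12 − 2 = 35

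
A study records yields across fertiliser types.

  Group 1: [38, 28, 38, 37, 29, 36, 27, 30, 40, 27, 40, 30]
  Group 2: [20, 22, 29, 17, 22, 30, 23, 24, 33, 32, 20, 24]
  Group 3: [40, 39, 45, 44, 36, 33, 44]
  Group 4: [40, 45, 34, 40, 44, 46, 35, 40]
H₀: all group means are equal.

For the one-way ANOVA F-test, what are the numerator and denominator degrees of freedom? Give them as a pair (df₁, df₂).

degrees of freedom = [3, 35]

k = 4 groups, N = 39 total
df = (k−1, N−k) = (4−1, 39−4) = (3, 35)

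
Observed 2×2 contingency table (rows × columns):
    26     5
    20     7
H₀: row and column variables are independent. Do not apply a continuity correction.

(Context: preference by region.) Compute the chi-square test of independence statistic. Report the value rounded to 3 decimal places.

test statistic = 0.844

Row totals [31, 27], col totals [46, 12], n=58
χ² = (26−24.59)²/24.59 + (5−6.41)²/6.41 + (20−21.41)²/21.41 + (7−5.59)²/5.59 = 0.8441
df = 1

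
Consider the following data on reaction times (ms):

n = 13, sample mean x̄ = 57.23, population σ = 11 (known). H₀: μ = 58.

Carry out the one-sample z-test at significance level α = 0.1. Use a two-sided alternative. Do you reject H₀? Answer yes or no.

SE = σ/√n = 11/√13 = 3.0509
z = (x̄−μ₀)/SE = (57.23−58)/3.0509 = -0.2524
p-value (two-sided) = 0.80074
At α=0.1: p ≥ α → fail to reject H₀

reject H₀: no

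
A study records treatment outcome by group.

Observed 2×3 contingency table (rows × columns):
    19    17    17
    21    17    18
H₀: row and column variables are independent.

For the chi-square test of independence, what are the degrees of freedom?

degrees of freedom = 2

df = (r−1)(c−1) = (2−1)·(3−1) = 2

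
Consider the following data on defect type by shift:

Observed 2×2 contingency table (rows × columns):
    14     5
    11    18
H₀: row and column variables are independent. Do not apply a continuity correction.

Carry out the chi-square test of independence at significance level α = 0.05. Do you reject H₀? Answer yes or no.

reject H₀: yes

Row totals [19, 29], col totals [25, 23], n=48
χ² = (14−9.90)²/9.90 + (5−9.10)²/9.10 + (11−15.10)²/15.10 + (18−13.90)²/13.90 = 5.8797
df = 1
p-value (upper-tail) = 0.01532
At α=0.05: p < α → reject H₀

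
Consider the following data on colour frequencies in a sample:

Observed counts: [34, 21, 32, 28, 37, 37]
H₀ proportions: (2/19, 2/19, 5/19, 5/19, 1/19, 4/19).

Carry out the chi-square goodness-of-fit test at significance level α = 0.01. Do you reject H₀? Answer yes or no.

reject H₀: yes

n = 189; E_i = n·p_i = [19.89, 19.89, 49.74, 49.74, 9.95, 39.79]
χ² = (34−19.89)²/19.89 + (21−19.89)²/19.89 + (32−49.74)²/49.74 + (28−49.74)²/49.74 + (37−9.95)²/9.95 + (37−39.79)²/39.79 = 99.6542
df = 5
p-value (upper-tail) = 0.00000
At α=0.01: p < α → reject H₀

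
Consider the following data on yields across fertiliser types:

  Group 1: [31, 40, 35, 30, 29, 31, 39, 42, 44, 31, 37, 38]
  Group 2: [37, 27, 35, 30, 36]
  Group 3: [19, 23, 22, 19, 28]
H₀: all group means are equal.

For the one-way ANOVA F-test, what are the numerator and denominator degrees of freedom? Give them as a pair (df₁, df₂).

k = 3 groups, N = 22 total
df = (k−1, N−k) = (3−1, 22−3) = (2, 19)

degrees of freedom = [2, 19]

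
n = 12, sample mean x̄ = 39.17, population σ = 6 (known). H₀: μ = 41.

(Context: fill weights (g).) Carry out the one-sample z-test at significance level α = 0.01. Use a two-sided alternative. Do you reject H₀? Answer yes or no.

SE = σ/√n = 6/√12 = 1.7321
z = (x̄−μ₀)/SE = (39.17−41)/1.7321 = -1.0566
p-value (two-sided) = 0.29072
At α=0.01: p ≥ α → fail to reject H₀

reject H₀: no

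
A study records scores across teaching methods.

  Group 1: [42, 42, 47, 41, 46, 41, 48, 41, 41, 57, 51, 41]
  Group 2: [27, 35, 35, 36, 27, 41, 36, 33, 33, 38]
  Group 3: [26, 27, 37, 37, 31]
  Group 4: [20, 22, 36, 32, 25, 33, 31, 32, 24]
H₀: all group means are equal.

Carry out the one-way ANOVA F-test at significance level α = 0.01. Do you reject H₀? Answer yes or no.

reject H₀: yes

Group means [44.83, 34.10, 31.60, 28.33], grand mean 35.889
SSB = Σnᵢ(x̄ᵢ−x̄)² = 1597.789; SSW = ΣΣ(x−x̄ᵢ)² = 831.767
MSB = 1597.789/3 = 532.5963; MSW = 831.767/32 = 25.9927
F = MSB/MSW = 20.4902
df = (3, 32)
p-value (upper-tail) = 0.00000
At α=0.01: p < α → reject H₀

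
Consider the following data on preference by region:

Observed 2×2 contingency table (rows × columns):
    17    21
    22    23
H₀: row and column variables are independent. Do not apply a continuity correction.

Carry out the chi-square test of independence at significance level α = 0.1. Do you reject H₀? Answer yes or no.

Row totals [38, 45], col totals [39, 44], n=83
χ² = (17−17.86)²/17.86 + (21−20.14)²/20.14 + (22−21.14)²/21.14 + (23−23.86)²/23.86 = 0.1426
df = 1
p-value (upper-tail) = 0.70572
At α=0.1: p ≥ α → fail to reject H₀

reject H₀: no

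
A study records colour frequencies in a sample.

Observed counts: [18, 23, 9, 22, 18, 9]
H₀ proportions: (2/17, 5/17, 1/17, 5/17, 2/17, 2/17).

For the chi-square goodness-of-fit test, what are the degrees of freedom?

df = k − 1 = 6 − 1 = 5

degrees of freedom = 5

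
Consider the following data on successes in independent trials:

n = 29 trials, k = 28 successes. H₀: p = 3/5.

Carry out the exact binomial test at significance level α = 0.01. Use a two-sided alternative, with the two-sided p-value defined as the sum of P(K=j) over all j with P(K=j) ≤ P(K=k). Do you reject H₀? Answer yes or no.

reject H₀: yes

Exact binomial: n=29, k=28, p₀=3/5=0.6000
P(X=j) = C(n,j)·p₀^j·(1−p₀)^(n−j); p = Σ P(X=j) over j with P(X=j) ≤ P(X=28)
p-value (two-sided) = 0.00001
At α=0.01: p < α → reject H₀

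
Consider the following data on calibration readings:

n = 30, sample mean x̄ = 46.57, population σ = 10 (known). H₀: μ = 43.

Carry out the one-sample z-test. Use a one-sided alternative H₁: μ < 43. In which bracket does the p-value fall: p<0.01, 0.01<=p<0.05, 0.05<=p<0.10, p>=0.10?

p-value bracket: p>=0.10

SE = σ/√n = 10/√30 = 1.8257
z = (x̄−μ₀)/SE = (46.57−43)/1.8257 = 1.9554
p-value (one-sided, H₁ less) = 0.97473
→ bracket: p>=0.10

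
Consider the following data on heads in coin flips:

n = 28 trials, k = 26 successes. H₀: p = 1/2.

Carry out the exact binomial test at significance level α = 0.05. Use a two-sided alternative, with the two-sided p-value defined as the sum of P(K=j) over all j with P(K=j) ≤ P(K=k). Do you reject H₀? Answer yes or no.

reject H₀: yes

Exact binomial: n=28, k=26, p₀=1/2=0.5000
P(X=j) = C(n,j)·p₀^j·(1−p₀)^(n−j); p = Σ P(X=j) over j with P(X=j) ≤ P(X=26)
p-value (two-sided) = 0.00000
At α=0.05: p < α → reject H₀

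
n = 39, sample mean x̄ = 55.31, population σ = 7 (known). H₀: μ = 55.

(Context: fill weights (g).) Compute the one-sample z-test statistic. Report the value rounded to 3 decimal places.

SE = σ/√n = 7/√39 = 1.1209
z = (x̄−μ₀)/SE = (55.31−55)/1.1209 = 0.2766

test statistic = 0.277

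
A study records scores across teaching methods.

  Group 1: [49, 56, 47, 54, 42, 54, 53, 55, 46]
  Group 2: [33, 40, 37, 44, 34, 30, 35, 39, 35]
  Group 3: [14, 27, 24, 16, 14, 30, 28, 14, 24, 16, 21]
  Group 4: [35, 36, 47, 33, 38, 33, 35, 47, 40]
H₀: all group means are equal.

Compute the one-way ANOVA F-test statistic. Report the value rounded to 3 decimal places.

Group means [50.67, 36.33, 20.73, 38.22], grand mean 35.658
SSB = Σnᵢ(x̄ᵢ−x̄)² = 4542.815; SSW = ΣΣ(x−x̄ᵢ)² = 945.737
MSB = 4542.815/3 = 1514.2718; MSW = 945.737/34 = 27.8158
F = MSB/MSW = 54.4393
df = (3, 34)

test statistic = 54.439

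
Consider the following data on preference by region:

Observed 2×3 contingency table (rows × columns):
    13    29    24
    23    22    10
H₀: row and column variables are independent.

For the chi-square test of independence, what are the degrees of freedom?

degrees of freedom = 2

df = (r−1)(c−1) = (2−1)·(3−1) = 2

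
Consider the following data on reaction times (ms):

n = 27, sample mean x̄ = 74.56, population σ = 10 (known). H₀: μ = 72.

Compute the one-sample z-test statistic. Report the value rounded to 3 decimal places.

test statistic = 1.330

SE = σ/√n = 10/√27 = 1.9245
z = (x̄−μ₀)/SE = (74.56−72)/1.9245 = 1.3302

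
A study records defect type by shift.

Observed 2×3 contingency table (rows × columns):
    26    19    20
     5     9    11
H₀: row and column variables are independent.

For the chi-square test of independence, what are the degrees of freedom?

degrees of freedom = 2

df = (r−1)(c−1) = (2−1)·(3−1) = 2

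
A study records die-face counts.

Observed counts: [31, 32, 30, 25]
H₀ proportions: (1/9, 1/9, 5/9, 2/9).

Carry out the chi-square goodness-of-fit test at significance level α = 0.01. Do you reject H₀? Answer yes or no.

reject H₀: yes

n = 118; E_i = n·p_i = [13.11, 13.11, 65.56, 26.22]
χ² = (31−13.11)²/13.11 + (32−13.11)²/13.11 + (30−65.56)²/65.56 + (25−26.22)²/26.22 = 70.9619
df = 3
p-value (upper-tail) = 0.00000
At α=0.01: p < α → reject H₀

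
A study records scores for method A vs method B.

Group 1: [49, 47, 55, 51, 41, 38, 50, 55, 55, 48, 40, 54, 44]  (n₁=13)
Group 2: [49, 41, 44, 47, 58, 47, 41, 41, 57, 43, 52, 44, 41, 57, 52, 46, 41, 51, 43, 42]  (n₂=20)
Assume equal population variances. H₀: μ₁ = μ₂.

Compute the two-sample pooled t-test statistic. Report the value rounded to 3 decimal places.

x̄₁=48.231, s₁=5.960, n₁=13
x̄₂=46.850, s₂=5.833, n₂=20
s_p² = [12·5.960² + 19·5.833²]/31 = 34.6083
SE = √(s_p²·(1/13+1/20)) = 2.0959
t = (48.231−46.850)/2.0959 = 0.6588
df = 31

test statistic = 0.659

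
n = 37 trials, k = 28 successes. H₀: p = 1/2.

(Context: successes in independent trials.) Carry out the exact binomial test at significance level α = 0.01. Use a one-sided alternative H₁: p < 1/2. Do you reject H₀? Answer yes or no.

Exact binomial: n=37, k=28, p₀=1/2=0.5000
P(X≤28) from Σ C(n,i)·p₀^i·(1−p₀)^(n−i)
p-value (one-sided, H₁ less) = 0.99962
At α=0.01: p ≥ α → fail to reject H₀

reject H₀: no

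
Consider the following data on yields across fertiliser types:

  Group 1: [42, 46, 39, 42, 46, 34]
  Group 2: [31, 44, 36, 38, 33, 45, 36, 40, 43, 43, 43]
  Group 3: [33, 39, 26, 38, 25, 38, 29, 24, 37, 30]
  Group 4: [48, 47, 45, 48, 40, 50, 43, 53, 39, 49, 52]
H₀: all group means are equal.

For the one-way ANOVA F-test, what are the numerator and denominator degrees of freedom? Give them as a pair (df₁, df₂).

k = 4 groups, N = 38 total
df = (k−1, N−k) = (4−1, 38−4) = (3, 34)

degrees of freedom = [3, 34]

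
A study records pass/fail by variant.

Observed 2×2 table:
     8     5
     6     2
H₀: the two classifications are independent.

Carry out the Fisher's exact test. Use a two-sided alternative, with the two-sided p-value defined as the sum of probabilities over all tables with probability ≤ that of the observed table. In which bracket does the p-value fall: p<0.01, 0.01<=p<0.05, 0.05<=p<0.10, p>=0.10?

Margins: r₁=13, r₂=8, c₁=14, c₂=7, n=21
p_obs = C(13,8)·C(8,6)/C(21,14); sum pmf over tables with pmf ≤ p_obs
p-value (two-sided) = 0.65566
→ bracket: p>=0.10

p-value bracket: p>=0.10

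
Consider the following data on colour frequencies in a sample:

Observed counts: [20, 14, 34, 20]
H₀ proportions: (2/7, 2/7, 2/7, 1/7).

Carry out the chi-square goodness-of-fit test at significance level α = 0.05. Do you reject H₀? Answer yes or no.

n = 88; E_i = n·p_i = [25.14, 25.14, 25.14, 12.57]
χ² = (20−25.14)²/25.14 + (14−25.14)²/25.14 + (34−25.14)²/25.14 + (20−12.57)²/12.57 = 13.5000
df = 3
p-value (upper-tail) = 0.00367
At α=0.05: p < α → reject H₀

reject H₀: yes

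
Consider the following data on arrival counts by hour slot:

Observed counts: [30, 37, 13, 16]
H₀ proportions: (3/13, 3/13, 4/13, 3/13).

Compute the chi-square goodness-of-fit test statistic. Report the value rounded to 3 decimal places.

n = 96; E_i = n·p_i = [22.15, 22.15, 29.54, 22.15]
χ² = (30−22.15)²/22.15 + (37−22.15)²/22.15 + (13−29.54)²/29.54 + (16−22.15)²/22.15 = 23.6970
df = 3

test statistic = 23.697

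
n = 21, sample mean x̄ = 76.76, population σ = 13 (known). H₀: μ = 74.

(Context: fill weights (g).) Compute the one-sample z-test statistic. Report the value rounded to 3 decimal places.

SE = σ/√n = 13/√21 = 2.8368
z = (x̄−μ₀)/SE = (76.76−74)/2.8368 = 0.9729

test statistic = 0.973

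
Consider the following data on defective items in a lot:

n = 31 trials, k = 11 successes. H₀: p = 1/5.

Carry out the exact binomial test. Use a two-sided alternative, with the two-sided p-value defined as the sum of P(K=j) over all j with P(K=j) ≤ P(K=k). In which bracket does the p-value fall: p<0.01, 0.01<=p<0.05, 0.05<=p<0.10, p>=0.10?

p-value bracket: 0.01<=p<0.05

Exact binomial: n=31, k=11, p₀=1/5=0.2000
P(X=j) = C(n,j)·p₀^j·(1−p₀)^(n−j); p = Σ P(X=j) over j with P(X=j) ≤ P(X=11)
p-value (two-sided) = 0.04138
→ bracket: 0.01<=p<0.05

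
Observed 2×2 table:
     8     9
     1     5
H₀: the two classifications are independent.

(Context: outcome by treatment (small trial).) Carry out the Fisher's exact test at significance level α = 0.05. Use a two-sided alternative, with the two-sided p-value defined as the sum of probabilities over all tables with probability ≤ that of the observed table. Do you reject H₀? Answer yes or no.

reject H₀: no

Margins: r₁=17, r₂=6, c₁=9, c₂=14, n=23
p_obs = C(17,8)·C(6,1)/C(23,9); sum pmf over tables with pmf ≤ p_obs
p-value (two-sided) = 0.34013
At α=0.05: p ≥ α → fail to reject H₀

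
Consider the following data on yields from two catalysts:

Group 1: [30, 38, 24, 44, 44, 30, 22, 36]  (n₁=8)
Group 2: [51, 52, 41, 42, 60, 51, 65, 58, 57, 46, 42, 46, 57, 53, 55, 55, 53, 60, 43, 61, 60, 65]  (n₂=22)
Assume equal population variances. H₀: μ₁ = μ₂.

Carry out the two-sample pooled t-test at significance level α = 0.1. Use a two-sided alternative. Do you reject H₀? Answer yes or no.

reject H₀: yes

x̄₁=33.500, s₁=8.401, n₁=8
x̄₂=53.318, s₂=7.415, n₂=22
s_p² = [7·8.401² + 21·7.415²]/28 = 58.8847
SE = √(s_p²·(1/8+1/22)) = 3.1681
t = (33.500−53.318)/3.1681 = -6.2554
df = 28
p-value (two-sided) = 0.00000
At α=0.1: p < α → reject H₀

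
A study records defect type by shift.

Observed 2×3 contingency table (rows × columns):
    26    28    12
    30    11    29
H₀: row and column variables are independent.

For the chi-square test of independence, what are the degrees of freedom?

df = (r−1)(c−1) = (2−1)·(3−1) = 2

degrees of freedom = 2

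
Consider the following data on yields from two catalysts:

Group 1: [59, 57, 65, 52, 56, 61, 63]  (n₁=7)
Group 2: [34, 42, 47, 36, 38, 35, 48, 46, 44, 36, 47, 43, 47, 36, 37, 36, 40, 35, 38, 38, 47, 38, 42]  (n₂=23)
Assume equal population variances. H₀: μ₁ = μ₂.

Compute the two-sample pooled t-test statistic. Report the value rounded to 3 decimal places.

x̄₁=59.000, s₁=4.435, n₁=7
x̄₂=40.435, s₂=4.766, n₂=23
s_p² = [6·4.435² + 22·4.766²]/28 = 22.0590
SE = √(s_p²·(1/7+1/23)) = 2.0274
t = (59.000−40.435)/2.0274 = 9.1571
df = 28

test statistic = 9.157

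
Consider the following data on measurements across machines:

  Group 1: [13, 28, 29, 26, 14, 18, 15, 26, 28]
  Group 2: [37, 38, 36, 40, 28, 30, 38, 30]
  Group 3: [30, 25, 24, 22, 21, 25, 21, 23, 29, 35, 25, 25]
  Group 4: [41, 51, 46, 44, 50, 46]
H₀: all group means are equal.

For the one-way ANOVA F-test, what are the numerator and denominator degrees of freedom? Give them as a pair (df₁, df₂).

k = 4 groups, N = 35 total
df = (k−1, N−k) = (4−1, 35−4) = (3, 31)

degrees of freedom = [3, 31]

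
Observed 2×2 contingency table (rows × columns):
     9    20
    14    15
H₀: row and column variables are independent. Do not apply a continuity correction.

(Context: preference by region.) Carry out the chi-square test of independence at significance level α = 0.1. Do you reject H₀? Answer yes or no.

reject H₀: no

Row totals [29, 29], col totals [23, 35], n=58
χ² = (9−11.50)²/11.50 + (20−17.50)²/17.50 + (14−11.50)²/11.50 + (15−17.50)²/17.50 = 1.8012
df = 1
p-value (upper-tail) = 0.17956
At α=0.1: p ≥ α → fail to reject H₀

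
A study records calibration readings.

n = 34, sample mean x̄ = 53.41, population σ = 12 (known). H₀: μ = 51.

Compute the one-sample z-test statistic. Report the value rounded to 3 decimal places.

test statistic = 1.171

SE = σ/√n = 12/√34 = 2.0580
z = (x̄−μ₀)/SE = (53.41−51)/2.0580 = 1.1710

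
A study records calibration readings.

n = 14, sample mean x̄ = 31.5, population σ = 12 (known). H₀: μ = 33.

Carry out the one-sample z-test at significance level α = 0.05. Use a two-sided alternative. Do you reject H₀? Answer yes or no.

SE = σ/√n = 12/√14 = 3.2071
z = (x̄−μ₀)/SE = (31.5−33)/3.2071 = -0.4677
p-value (two-sided) = 0.63999
At α=0.05: p ≥ α → fail to reject H₀

reject H₀: no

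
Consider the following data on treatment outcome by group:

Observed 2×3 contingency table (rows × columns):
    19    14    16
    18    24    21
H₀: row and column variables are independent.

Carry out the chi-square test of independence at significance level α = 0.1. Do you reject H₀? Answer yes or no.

Row totals [49, 63], col totals [37, 38, 37], n=112
χ² = (19−16.19)²/16.19 + (14−16.62)²/16.62 + (16−16.19)²/16.19 + (18−20.81)²/20.81 + (24−21.38)²/21.38 + (21−20.81)²/20.81 = 1.6094
df = 2
p-value (upper-tail) = 0.44722
At α=0.1: p ≥ α → fail to reject H₀

reject H₀: no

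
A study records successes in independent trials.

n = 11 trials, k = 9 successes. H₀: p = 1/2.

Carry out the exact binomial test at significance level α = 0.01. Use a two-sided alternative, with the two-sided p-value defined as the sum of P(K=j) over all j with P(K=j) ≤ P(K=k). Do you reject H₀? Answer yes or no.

reject H₀: no

Exact binomial: n=11, k=9, p₀=1/2=0.5000
P(X=j) = C(n,j)·p₀^j·(1−p₀)^(n−j); p = Σ P(X=j) over j with P(X=j) ≤ P(X=9)
p-value (two-sided) = 0.06543
At α=0.01: p ≥ α → fail to reject H₀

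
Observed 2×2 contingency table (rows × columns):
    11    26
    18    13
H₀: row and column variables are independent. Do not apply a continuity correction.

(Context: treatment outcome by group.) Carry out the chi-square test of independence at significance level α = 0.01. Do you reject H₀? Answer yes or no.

Row totals [37, 31], col totals [29, 39], n=68
χ² = (11−15.78)²/15.78 + (26−21.22)²/21.22 + (18−13.22)²/13.22 + (13−17.78)²/17.78 = 5.5367
df = 1
p-value (upper-tail) = 0.01862
At α=0.01: p ≥ α → fail to reject H₀

reject H₀: no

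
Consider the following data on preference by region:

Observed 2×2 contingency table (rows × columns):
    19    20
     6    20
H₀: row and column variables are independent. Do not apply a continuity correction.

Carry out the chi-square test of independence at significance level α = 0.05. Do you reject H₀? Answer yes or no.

reject H₀: yes

Row totals [39, 26], col totals [25, 40], n=65
χ² = (19−15.00)²/15.00 + (20−24.00)²/24.00 + (6−10.00)²/10.00 + (20−16.00)²/16.00 = 4.3333
df = 1
p-value (upper-tail) = 0.03737
At α=0.05: p < α → reject H₀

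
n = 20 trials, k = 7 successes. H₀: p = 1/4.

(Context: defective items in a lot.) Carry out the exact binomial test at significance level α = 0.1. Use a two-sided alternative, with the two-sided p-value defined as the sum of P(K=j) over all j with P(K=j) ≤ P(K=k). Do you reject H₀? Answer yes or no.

reject H₀: no

Exact binomial: n=20, k=7, p₀=1/4=0.2500
P(X=j) = C(n,j)·p₀^j·(1−p₀)^(n−j); p = Σ P(X=j) over j with P(X=j) ≤ P(X=7)
p-value (two-sided) = 0.30548
At α=0.1: p ≥ α → fail to reject H₀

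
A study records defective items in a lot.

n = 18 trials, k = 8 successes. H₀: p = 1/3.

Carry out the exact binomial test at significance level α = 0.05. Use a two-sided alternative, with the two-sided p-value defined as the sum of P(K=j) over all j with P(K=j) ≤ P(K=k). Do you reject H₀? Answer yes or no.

Exact binomial: n=18, k=8, p₀=1/3=0.3333
P(X=j) = C(n,j)·p₀^j·(1−p₀)^(n−j); p = Σ P(X=j) over j with P(X=j) ≤ P(X=8)
p-value (two-sided) = 0.32493
At α=0.05: p ≥ α → fail to reject H₀

reject H₀: no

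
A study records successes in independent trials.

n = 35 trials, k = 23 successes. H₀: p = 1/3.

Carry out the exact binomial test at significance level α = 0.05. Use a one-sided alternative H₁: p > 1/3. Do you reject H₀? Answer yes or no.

Exact binomial: n=35, k=23, p₀=1/3=0.3333
P(X≥23) from Σ C(n,i)·p₀^i·(1−p₀)^(n−i)
p-value (one-sided, H₁ greater) = 0.00009
At α=0.05: p < α → reject H₀

reject H₀: yes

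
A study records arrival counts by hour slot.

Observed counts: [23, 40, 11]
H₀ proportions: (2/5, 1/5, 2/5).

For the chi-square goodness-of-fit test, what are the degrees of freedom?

df = k − 1 = 3 − 1 = 2

degrees of freedom = 2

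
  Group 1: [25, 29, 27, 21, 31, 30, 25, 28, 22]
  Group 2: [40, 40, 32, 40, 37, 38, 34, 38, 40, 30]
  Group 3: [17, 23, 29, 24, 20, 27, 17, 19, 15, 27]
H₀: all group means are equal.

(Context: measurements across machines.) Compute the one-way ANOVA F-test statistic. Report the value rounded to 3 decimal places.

Group means [26.44, 36.90, 21.80], grand mean 28.448
SSB = Σnᵢ(x̄ᵢ−x̄)² = 1192.450; SSW = ΣΣ(x−x̄ᵢ)² = 432.722
MSB = 1192.450/2 = 596.2251; MSW = 432.722/26 = 16.6432
F = MSB/MSW = 35.8240
df = (2, 26)

test statistic = 35.824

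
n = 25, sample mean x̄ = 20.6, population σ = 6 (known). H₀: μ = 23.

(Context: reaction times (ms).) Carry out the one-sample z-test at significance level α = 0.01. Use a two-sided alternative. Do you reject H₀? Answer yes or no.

SE = σ/√n = 6/√25 = 1.2000
z = (x̄−μ₀)/SE = (20.6−23)/1.2000 = -2.0000
p-value (two-sided) = 0.04550
At α=0.01: p ≥ α → fail to reject H₀

reject H₀: no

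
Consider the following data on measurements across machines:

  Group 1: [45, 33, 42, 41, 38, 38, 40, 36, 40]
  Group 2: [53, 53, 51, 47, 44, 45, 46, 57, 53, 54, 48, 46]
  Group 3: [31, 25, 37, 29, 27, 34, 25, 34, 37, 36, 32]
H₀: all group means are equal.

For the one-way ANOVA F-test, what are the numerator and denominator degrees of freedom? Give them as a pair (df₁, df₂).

degrees of freedom = [2, 29]

k = 3 groups, N = 32 total
df = (k−1, N−k) = (3−1, 32−3) = (2, 29)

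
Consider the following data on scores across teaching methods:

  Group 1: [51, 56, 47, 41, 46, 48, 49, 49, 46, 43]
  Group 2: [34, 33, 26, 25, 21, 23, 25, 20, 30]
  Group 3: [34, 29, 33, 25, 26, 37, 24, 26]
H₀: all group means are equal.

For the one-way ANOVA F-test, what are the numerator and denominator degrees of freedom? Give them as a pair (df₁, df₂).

degrees of freedom = [2, 24]

k = 3 groups, N = 27 total
df = (k−1, N−k) = (3−1, 27−3) = (2, 24)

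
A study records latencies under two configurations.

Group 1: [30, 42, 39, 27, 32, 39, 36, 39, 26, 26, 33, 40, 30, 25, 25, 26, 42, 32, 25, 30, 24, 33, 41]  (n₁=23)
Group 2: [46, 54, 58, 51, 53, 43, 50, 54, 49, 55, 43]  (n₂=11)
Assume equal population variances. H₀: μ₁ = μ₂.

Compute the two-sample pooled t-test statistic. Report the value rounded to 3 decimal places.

test statistic = -8.480

x̄₁=32.261, s₁=6.268, n₁=23
x̄₂=50.545, s₂=4.927, n₂=11
s_p² = [22·6.268² + 10·4.927²]/32 = 34.5988
SE = √(s_p²·(1/23+1/11)) = 2.1563
t = (32.261−50.545)/2.1563 = -8.4796
df = 32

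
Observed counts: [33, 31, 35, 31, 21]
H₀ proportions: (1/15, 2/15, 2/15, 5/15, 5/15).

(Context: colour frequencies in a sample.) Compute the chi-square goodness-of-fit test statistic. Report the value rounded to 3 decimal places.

n = 151; E_i = n·p_i = [10.07, 20.13, 20.13, 50.33, 50.33]
χ² = (33−10.07)²/10.07 + (31−20.13)²/20.13 + (35−20.13)²/20.13 + (31−50.33)²/50.33 + (21−50.33)²/50.33 = 93.6093
df = 4

test statistic = 93.609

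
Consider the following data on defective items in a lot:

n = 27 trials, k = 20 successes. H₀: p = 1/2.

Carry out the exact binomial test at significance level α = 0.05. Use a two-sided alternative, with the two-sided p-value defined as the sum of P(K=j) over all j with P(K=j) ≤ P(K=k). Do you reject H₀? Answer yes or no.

Exact binomial: n=27, k=20, p₀=1/2=0.5000
P(X=j) = C(n,j)·p₀^j·(1−p₀)^(n−j); p = Σ P(X=j) over j with P(X=j) ≤ P(X=20)
p-value (two-sided) = 0.01916
At α=0.05: p < α → reject H₀

reject H₀: yes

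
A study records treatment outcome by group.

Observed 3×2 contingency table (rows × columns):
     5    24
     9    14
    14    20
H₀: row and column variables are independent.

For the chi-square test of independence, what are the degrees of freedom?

degrees of freedom = 2

df = (r−1)(c−1) = (3−1)·(2−1) = 2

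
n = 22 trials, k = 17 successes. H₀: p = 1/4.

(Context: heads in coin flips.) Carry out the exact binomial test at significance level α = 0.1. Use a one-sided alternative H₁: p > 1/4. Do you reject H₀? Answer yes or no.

reject H₀: yes

Exact binomial: n=22, k=17, p₀=1/4=0.2500
P(X≥17) from Σ C(n,i)·p₀^i·(1−p₀)^(n−i)
p-value (one-sided, H₁ greater) = 0.00000
At α=0.1: p < α → reject H₀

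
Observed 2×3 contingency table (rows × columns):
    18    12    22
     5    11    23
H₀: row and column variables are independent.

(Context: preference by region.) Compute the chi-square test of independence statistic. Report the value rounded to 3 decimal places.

test statistic = 5.672

Row totals [52, 39], col totals [23, 23, 45], n=91
χ² = (18−13.14)²/13.14 + (12−13.14)²/13.14 + (22−25.71)²/25.71 + (5−9.86)²/9.86 + (11−9.86)²/9.86 + (23−19.29)²/19.29 = 5.6721
df = 2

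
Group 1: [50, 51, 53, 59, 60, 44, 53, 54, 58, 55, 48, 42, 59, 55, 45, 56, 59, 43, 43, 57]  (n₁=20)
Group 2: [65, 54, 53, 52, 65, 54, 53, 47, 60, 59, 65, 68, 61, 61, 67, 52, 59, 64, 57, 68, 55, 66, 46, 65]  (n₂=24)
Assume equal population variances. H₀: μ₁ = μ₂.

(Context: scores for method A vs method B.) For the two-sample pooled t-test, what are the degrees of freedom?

df = n₁ + n₂ − 2 = 20 + 24 − 2 = 42

degrees of freedom = 42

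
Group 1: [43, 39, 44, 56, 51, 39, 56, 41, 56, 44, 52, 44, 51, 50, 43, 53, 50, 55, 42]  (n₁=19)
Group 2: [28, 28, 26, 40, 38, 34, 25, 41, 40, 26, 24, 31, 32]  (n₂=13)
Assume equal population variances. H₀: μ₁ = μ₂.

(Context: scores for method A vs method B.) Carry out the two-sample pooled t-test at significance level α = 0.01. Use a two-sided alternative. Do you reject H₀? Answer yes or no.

reject H₀: yes

x̄₁=47.842, s₁=6.021, n₁=19
x̄₂=31.769, s₂=6.234, n₂=13
s_p² = [18·6.021² + 12·6.234²]/30 = 37.2945
SE = √(s_p²·(1/19+1/13)) = 2.1981
t = (47.842−31.769)/2.1981 = 7.3121
df = 30
p-value (two-sided) = 0.00000
At α=0.01: p < α → reject H₀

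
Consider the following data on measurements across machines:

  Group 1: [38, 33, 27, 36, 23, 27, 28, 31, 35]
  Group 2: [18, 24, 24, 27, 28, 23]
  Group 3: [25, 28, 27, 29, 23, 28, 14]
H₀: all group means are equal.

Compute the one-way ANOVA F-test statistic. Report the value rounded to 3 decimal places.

Group means [30.89, 24.00, 24.86], grand mean 27.091
SSB = Σnᵢ(x̄ᵢ−x̄)² = 222.072; SSW = ΣΣ(x−x̄ᵢ)² = 423.746
MSB = 222.072/2 = 111.0361; MSW = 423.746/19 = 22.3024
F = MSB/MSW = 4.9787
df = (2, 19)

test statistic = 4.979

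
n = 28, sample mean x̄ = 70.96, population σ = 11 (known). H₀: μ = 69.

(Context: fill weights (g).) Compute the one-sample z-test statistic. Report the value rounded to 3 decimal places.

test statistic = 0.943

SE = σ/√n = 11/√28 = 2.0788
z = (x̄−μ₀)/SE = (70.96−69)/2.0788 = 0.9428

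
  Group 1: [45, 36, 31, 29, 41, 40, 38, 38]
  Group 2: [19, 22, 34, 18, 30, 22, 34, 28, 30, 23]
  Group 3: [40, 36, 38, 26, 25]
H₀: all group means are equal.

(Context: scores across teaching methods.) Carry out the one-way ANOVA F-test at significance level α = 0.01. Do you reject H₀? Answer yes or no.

Group means [37.25, 26.00, 33.00], grand mean 31.435
SSB = Σnᵢ(x̄ᵢ−x̄)² = 578.152; SSW = ΣΣ(x−x̄ᵢ)² = 705.500
MSB = 578.152/2 = 289.0761; MSW = 705.500/20 = 35.2750
F = MSB/MSW = 8.1949
df = (2, 20)
p-value (upper-tail) = 0.00251
At α=0.01: p < α → reject H₀

reject H₀: yes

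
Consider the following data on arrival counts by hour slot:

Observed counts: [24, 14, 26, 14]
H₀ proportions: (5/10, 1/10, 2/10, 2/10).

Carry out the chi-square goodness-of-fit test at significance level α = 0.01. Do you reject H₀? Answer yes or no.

n = 78; E_i = n·p_i = [39.00, 7.80, 15.60, 15.60]
χ² = (24−39.00)²/39.00 + (14−7.80)²/7.80 + (26−15.60)²/15.60 + (14−15.60)²/15.60 = 17.7949
df = 3
p-value (upper-tail) = 0.00048
At α=0.01: p < α → reject H₀

reject H₀: yes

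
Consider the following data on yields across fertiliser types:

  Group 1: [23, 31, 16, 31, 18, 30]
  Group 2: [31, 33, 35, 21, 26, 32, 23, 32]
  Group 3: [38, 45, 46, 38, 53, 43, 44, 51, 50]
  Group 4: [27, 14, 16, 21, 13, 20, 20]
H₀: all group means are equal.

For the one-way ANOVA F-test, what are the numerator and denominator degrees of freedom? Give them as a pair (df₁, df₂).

degrees of freedom = [3, 26]

k = 4 groups, N = 30 total
df = (k−1, N−k) = (4−1, 30−4) = (3, 26)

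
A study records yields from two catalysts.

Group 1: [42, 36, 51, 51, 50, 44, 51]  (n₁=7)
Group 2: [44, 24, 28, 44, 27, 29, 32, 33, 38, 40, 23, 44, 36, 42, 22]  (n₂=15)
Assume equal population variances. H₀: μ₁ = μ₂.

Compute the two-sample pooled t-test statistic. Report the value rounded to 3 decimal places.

test statistic = 3.725

x̄₁=46.429, s₁=5.912, n₁=7
x̄₂=33.733, s₂=8.013, n₂=15
s_p² = [6·5.912² + 14·8.013²]/20 = 55.4324
SE = √(s_p²·(1/7+1/15)) = 3.4080
t = (46.429−33.733)/3.4080 = 3.7251
df = 20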